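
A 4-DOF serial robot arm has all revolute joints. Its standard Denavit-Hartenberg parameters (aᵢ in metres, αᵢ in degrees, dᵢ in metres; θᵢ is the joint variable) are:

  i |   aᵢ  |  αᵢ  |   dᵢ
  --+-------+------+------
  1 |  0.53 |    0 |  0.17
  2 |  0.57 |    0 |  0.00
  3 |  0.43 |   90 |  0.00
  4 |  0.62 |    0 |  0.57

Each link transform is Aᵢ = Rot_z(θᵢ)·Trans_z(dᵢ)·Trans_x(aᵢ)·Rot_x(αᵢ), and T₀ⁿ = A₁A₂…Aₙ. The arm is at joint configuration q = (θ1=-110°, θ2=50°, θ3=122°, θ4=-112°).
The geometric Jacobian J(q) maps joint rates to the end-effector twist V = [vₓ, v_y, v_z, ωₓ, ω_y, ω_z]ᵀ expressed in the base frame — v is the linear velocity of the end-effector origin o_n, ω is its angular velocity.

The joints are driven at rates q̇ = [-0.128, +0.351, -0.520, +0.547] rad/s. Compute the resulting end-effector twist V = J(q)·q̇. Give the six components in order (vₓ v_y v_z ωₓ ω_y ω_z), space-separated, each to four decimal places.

0.1663 0.1873 -0.1270 0.4830 -0.2568 -0.2970

o_n = [0.6998, -1.0847, -0.4049]
J₁: ẑ×o_n = [1.0847, 0.6998, -0.0000], ω = ẑ
J2: z=[0.0000, 0.0000, 1.0000] o=[-0.1813, -0.4980, 0.1700] → [0.5866, 0.8811, -0.0000, 0.0000, 0.0000, 1.0000]
J3: z=[0.0000, 0.0000, 1.0000] o=[0.1037, -0.9917, 0.1700] → [0.0930, 0.5961, -0.0000, 0.0000, 0.0000, 1.0000]
J4: z=[0.8829, -0.4695, 0.0000] o=[0.3056, -0.6120, 0.1700] → [0.2699, 0.5076, -0.2323, 0.8829, -0.4695, 0.0000]
V = J·q̇ = [0.1663, 0.1873, -0.1270, 0.4830, -0.2568, -0.2970]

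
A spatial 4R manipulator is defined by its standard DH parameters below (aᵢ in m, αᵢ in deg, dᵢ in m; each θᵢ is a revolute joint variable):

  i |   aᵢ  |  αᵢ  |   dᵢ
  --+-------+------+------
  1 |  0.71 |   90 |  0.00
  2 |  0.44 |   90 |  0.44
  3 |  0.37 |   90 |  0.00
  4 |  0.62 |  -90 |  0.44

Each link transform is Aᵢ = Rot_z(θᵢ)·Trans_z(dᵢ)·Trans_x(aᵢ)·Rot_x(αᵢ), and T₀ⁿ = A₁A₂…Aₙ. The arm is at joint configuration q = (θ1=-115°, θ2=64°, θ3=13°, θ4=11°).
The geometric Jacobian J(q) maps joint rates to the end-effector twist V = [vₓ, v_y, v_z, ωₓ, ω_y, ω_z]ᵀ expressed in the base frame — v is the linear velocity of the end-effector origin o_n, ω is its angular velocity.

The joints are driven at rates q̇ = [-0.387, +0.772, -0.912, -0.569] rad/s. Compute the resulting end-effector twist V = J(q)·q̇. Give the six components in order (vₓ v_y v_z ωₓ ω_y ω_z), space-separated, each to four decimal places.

o_n = [-0.8312, -1.2350, 1.2896]
J₁: ẑ×o_n = [1.2350, -0.8312, 0.0000], ω = ẑ
J2: z=[-0.9063, 0.4226, 0.0000] o=[-0.3001, -0.6435, 0.0000] → [0.5450, 1.1688, 0.7606, -0.9063, 0.4226, 0.0000]
J3: z=[-0.3798, -0.8146, -0.4384] o=[-0.7804, -0.6323, 0.3955] → [-0.9925, 0.3619, 0.1875, -0.3798, -0.8146, -0.4384]
J4: z=[0.8414, -0.5012, 0.2022] o=[-0.9226, -0.7404, 0.7195] → [-0.1857, -0.4612, -0.3704, 0.8414, -0.5012, 0.2022]
V = J·q̇ = [0.9537, 1.1563, 0.6270, -0.8320, 1.3543, -0.1022]

0.9537 1.1563 0.6270 -0.8320 1.3543 -0.1022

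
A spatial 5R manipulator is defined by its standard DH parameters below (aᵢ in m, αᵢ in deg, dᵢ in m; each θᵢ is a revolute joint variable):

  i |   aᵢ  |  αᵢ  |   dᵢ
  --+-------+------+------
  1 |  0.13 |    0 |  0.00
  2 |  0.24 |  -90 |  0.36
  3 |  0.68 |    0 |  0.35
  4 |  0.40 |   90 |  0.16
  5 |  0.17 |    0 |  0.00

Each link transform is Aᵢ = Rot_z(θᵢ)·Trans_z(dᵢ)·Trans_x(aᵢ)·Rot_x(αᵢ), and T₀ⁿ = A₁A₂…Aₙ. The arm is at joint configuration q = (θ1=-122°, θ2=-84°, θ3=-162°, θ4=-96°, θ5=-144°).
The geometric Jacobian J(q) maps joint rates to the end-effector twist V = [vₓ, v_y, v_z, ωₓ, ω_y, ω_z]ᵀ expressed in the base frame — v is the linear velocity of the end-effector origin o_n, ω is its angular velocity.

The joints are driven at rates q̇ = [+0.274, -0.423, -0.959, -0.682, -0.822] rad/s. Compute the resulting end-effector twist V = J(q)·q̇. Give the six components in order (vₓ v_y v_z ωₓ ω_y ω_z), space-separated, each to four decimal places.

-0.3173 -0.0516 -0.6294 1.4420 1.1225 0.0219

o_n = [0.1659, -0.6810, 0.3134]
J₁: ẑ×o_n = [0.6810, 0.1659, -0.0000], ω = ẑ
J2: z=[0.0000, 0.0000, 1.0000] o=[-0.0689, -0.1102, 0.0000] → [0.5708, 0.2348, -0.0000, 0.0000, 0.0000, 1.0000]
J3: z=[-0.4384, -0.8988, 0.0000] o=[-0.2846, -0.0050, 0.3600] → [0.0419, -0.0204, 0.7013, -0.4384, -0.8988, 0.0000]
J4: z=[-0.4384, -0.8988, 0.0000] o=[0.1432, -0.6031, 0.5701] → [0.2307, -0.1125, 0.0546, -0.4384, -0.8988, 0.0000]
J5: z=[-0.8792, 0.4288, -0.2079] o=[0.1478, -0.7834, 0.1789] → [0.0790, 0.1145, -0.0977, -0.8792, 0.4288, -0.2079]
V = J·q̇ = [-0.3173, -0.0516, -0.6294, 1.4420, 1.1225, 0.0219]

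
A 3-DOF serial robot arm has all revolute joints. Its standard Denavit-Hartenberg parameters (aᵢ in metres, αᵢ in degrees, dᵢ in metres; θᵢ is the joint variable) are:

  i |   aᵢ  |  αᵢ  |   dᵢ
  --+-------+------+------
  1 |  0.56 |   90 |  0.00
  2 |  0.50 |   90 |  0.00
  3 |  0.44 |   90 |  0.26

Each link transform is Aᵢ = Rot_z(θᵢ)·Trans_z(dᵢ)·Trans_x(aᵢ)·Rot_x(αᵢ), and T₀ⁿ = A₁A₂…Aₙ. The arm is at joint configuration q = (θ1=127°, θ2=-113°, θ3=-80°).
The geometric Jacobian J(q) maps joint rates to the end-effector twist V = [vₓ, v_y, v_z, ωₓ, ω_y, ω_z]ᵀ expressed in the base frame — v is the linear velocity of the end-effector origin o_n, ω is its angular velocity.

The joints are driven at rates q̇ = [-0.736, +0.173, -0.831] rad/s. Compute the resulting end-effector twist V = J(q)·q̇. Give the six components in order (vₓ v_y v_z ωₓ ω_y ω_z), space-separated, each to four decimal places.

o_n = [-0.4035, -0.1845, -0.4290]
J₁: ẑ×o_n = [0.1845, -0.4035, 0.0000], ω = ẑ
J2: z=[0.7986, 0.6018, 0.0000] o=[-0.3370, 0.4472, 0.0000] → [-0.2582, 0.3426, -0.4646, 0.7986, 0.6018, 0.0000]
J3: z=[0.5540, -0.7351, 0.3907] o=[-0.2194, 0.2912, -0.4603] → [0.1629, -0.0892, -0.3989, 0.5540, -0.7351, 0.3907]
V = J·q̇ = [-0.3159, 0.4304, 0.2511, -0.3222, 0.7150, -1.0607]

-0.3159 0.4304 0.2511 -0.3222 0.7150 -1.0607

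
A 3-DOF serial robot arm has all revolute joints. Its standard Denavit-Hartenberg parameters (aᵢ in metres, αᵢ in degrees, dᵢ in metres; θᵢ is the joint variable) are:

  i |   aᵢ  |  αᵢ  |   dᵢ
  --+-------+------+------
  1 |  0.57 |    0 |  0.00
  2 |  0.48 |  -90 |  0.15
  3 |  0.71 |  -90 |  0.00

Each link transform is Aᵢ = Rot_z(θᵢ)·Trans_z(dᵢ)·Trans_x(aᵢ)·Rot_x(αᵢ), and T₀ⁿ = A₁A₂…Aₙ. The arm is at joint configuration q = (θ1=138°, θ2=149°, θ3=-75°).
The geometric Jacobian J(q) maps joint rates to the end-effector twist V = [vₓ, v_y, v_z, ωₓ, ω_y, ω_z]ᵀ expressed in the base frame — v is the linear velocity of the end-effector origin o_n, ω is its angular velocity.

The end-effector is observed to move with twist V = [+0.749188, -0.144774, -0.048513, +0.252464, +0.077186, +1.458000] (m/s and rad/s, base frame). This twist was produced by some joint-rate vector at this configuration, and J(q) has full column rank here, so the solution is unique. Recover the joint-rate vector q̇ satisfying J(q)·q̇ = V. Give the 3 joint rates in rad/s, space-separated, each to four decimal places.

0.6010 0.8570 0.2640

o_n = [-0.2295, -0.2534, 0.8358]
J₁: ẑ×o_n = [0.2534, -0.2295, 0.0000], ω = ẑ
J2: z=[0.0000, 0.0000, 1.0000] o=[-0.4236, 0.3814, 0.0000] → [0.6348, 0.1941, -0.0000, 0.0000, 0.0000, 1.0000]
J3: z=[0.9563, 0.2924, 0.0000] o=[-0.2833, -0.0776, 0.1500] → [0.2005, -0.6558, -0.1838, 0.9563, 0.2924, 0.0000]
q̇ = J⁺·V = [0.6010, 0.8570, 0.2640]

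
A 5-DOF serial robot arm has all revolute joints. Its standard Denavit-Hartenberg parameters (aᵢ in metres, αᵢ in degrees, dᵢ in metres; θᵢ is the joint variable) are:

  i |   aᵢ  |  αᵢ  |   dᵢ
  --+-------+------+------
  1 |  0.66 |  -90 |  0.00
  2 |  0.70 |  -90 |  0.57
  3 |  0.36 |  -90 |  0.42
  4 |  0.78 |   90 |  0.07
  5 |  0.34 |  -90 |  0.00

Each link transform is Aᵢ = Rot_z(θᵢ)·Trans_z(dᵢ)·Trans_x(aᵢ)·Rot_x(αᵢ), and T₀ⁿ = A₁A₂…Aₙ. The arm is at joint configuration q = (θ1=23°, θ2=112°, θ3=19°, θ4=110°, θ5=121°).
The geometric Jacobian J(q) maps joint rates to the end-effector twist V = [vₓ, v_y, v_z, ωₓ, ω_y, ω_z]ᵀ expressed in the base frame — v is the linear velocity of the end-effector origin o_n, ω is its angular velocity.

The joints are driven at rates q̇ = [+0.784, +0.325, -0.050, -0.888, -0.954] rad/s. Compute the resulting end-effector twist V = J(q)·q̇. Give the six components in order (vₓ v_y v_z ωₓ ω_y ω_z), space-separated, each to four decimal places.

-0.1364 0.0744 -0.4497 -0.6123 1.3224 1.4054

o_n = [0.4138, 0.3694, -0.7298]
J₁: ẑ×o_n = [-0.3694, 0.4138, 0.0000], ω = ẑ
J2: z=[-0.3907, 0.9205, 0.0000] o=[0.6075, 0.2579, 0.0000] → [-0.6717, -0.2851, 0.1348, -0.3907, 0.9205, 0.0000]
J3: z=[-0.8535, -0.3623, 0.3746] o=[0.1434, 0.6801, -0.6490] → [0.1456, 0.0324, 0.3631, -0.8535, -0.3623, 0.3746]
J4: z=[0.4817, -0.8227, 0.3019] o=[-0.2866, 0.3702, -0.8073] → [-0.0636, 0.1741, 0.5758, 0.4817, -0.8227, 0.3019]
J5: z=[0.1051, -0.2878, -0.9519] o=[0.4257, 0.6951, -0.8269] → [-0.3379, 0.0012, -0.0377, 0.1051, -0.2878, -0.9519]
V = J·q̇ = [-0.1364, 0.0744, -0.4497, -0.6123, 1.3224, 1.4054]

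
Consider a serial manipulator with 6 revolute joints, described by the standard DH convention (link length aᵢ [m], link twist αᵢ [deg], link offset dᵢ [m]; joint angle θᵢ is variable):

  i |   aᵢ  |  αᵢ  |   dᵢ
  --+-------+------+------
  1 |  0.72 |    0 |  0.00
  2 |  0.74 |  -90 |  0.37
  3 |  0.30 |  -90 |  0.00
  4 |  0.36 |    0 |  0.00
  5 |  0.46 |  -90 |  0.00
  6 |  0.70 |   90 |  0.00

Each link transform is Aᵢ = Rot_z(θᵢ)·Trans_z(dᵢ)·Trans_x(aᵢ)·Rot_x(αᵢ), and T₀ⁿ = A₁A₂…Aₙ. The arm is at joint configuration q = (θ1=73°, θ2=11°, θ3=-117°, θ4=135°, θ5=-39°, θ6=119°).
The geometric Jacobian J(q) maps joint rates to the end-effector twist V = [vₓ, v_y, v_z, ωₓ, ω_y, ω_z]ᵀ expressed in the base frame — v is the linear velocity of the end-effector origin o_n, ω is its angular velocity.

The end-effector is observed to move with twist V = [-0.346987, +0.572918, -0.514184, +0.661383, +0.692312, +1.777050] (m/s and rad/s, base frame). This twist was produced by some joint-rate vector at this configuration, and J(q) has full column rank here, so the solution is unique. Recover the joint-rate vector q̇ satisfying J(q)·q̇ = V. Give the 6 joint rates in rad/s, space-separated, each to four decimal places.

0.6330 0.3160 -0.5440 0.0590 0.9920 -0.3960

o_n = [0.6018, 0.8280, 0.1213]
J₁: ẑ×o_n = [-0.8280, 0.6018, 0.0000], ω = ẑ
J2: z=[0.0000, 0.0000, 1.0000] o=[0.2105, 0.6885, 0.0000] → [-0.1395, 0.3913, 0.0000, 0.0000, 0.0000, 1.0000]
J3: z=[-0.9945, 0.1045, 0.0000] o=[0.2879, 1.4245, 0.3700] → [-0.0260, -0.2473, 0.5604, -0.9945, 0.1045, 0.0000]
J4: z=[0.0931, 0.8861, 0.4540] o=[0.2736, 1.2890, 0.6373] → [-0.2479, 0.1970, -0.3337, 0.0931, 0.8861, 0.4540]
J5: z=[0.0931, 0.8861, 0.4540] o=[0.5389, 1.3774, 0.4105] → [-0.0068, 0.0555, -0.1069, 0.0931, 0.8861, 0.4540]
J6: z=[-0.0568, 0.4600, -0.8861] o=[0.9961, 1.3512, 0.3676] → [-0.5770, 0.3355, 0.2111, -0.0568, 0.4600, -0.8861]
q̇ = J⁺·V = [0.6330, 0.3160, -0.5440, 0.0590, 0.9920, -0.3960]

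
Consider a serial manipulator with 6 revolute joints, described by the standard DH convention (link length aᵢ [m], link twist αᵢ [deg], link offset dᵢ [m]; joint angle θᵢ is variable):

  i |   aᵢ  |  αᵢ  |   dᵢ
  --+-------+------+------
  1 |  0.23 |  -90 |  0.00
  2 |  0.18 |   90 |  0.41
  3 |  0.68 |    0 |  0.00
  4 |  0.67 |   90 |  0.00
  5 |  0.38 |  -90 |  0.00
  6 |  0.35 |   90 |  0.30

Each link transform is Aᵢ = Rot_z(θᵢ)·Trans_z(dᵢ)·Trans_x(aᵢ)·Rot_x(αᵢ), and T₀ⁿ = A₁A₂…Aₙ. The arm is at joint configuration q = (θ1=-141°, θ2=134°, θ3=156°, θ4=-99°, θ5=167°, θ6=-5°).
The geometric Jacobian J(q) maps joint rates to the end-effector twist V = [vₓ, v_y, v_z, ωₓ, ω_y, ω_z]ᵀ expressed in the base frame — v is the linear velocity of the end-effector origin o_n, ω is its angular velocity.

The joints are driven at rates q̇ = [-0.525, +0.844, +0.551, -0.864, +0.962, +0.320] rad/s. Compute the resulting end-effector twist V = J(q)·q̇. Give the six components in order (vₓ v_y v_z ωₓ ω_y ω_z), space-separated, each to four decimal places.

-0.4840 0.1495 0.4743 0.9271 0.4166 -0.6431

o_n = [0.0020, -0.7445, 0.4303]
J₁: ẑ×o_n = [0.7445, 0.0020, -0.0000], ω = ẑ
J2: z=[0.6293, -0.7771, 0.0000] o=[-0.1787, -0.1447, 0.0000] → [-0.3344, -0.2708, -0.2370, 0.6293, -0.7771, 0.0000]
J3: z=[-0.5590, -0.4527, -0.6947] o=[0.1765, -0.3847, -0.1295] → [-0.5034, 0.4341, 0.1222, -0.5590, -0.4527, -0.6947]
J4: z=[-0.5590, -0.4527, -0.6947] o=[0.0151, -0.8712, 0.3174] → [0.0369, 0.0723, -0.0768, -0.5590, -0.4527, -0.6947]
J5: z=[0.1100, 0.7899, -0.6033] o=[0.5658, -1.1484, 0.0549] → [0.5402, 0.2988, 0.4898, 0.1100, 0.7899, -0.6033]
J6: z=[0.3598, 0.5341, 0.7650] o=[0.2137, -1.0339, 0.1406] → [-0.0666, -0.2662, 0.2172, 0.3598, 0.5341, 0.7650]
V = J·q̇ = [-0.4840, 0.1495, 0.4743, 0.9271, 0.4166, -0.6431]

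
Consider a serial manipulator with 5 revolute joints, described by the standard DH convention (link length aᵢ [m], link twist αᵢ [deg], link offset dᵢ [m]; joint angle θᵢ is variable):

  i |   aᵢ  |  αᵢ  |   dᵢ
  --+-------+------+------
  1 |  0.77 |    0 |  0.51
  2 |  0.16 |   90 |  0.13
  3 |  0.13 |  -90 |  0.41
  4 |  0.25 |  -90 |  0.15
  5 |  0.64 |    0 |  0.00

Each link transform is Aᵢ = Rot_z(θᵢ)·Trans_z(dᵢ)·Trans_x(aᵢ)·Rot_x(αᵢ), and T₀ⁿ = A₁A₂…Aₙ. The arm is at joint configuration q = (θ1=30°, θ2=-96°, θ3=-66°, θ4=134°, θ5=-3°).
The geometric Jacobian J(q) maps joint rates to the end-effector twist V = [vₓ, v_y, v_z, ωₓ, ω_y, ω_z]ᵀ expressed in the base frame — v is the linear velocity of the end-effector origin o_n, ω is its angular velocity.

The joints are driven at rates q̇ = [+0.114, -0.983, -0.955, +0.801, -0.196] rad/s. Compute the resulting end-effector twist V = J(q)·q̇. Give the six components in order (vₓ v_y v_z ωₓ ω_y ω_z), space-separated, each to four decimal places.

o_n = [0.9292, 0.3603, 1.1601]
J₁: ẑ×o_n = [-0.3603, 0.9292, 0.0000], ω = ẑ
J2: z=[0.0000, 0.0000, 1.0000] o=[0.6668, 0.3850, 0.5100] → [0.0247, 0.2623, -0.0000, 0.0000, 0.0000, 1.0000]
J3: z=[-0.9135, -0.4067, 0.0000] o=[0.7319, 0.2388, 0.6400] → [-0.2115, 0.4751, -0.0307, -0.9135, -0.4067, 0.0000]
J4: z=[0.3716, -0.8346, 0.4067] o=[0.3789, 0.0238, 0.5212] → [-0.6700, -0.0136, 0.5843, 0.3716, -0.8346, 0.4067]
J5: z=[-0.7536, -0.0153, 0.6571] o=[0.5702, 0.0363, 0.7409] → [-0.2193, 0.5518, -0.2387, -0.7536, -0.0153, 0.6571]
V = J·q̇ = [-0.3571, -0.7247, 0.5441, 1.3178, -0.2771, -0.6720]

-0.3571 -0.7247 0.5441 1.3178 -0.2771 -0.6720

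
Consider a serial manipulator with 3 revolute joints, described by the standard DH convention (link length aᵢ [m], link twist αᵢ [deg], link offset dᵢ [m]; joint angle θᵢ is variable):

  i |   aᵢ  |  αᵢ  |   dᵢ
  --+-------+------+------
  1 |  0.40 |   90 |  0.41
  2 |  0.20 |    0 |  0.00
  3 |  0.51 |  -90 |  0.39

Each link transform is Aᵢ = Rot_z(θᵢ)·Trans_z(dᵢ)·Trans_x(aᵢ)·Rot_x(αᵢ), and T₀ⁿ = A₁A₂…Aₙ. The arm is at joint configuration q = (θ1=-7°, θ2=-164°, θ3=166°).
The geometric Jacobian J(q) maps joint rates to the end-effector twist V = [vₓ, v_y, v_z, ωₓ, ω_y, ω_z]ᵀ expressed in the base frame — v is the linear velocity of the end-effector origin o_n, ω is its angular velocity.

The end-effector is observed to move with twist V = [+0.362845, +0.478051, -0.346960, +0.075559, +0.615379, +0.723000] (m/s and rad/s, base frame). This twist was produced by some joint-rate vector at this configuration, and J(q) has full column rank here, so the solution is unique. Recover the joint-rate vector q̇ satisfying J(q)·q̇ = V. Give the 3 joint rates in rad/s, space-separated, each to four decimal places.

0.7230 0.1610 -0.7810

o_n = [0.6646, -0.4745, 0.3727]
J₁: ẑ×o_n = [0.4745, 0.6646, -0.0000], ω = ẑ
J2: z=[-0.1219, -0.9925, 0.0000] o=[0.3970, -0.0487, 0.4100] → [0.0371, -0.0045, 0.3174, -0.1219, -0.9925, 0.0000]
J3: z=[-0.1219, -0.9925, 0.0000] o=[0.2062, -0.0253, 0.3549] → [-0.0177, 0.0022, 0.5097, -0.1219, -0.9925, 0.0000]
q̇ = J⁺·V = [0.7230, 0.1610, -0.7810]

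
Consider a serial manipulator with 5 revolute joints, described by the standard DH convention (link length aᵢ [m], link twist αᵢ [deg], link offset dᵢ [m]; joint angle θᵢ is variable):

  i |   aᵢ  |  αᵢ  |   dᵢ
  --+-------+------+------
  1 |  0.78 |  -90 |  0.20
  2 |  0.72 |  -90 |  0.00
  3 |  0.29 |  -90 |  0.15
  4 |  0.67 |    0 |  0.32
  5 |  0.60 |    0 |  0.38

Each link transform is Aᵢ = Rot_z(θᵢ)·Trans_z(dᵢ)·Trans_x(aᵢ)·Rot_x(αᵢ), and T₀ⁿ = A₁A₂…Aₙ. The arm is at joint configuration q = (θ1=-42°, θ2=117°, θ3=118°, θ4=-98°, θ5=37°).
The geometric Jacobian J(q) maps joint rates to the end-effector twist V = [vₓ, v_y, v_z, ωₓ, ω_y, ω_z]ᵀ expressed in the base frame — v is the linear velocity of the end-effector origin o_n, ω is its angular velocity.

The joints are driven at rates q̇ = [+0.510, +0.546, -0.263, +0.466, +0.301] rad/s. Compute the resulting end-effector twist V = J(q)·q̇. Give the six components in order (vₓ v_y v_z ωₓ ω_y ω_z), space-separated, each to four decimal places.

-0.1369 -1.2655 0.8118 1.0089 0.3108 0.9940

o_n = [-0.3318, 0.1616, 0.9207]
J₁: ẑ×o_n = [-0.1616, -0.3318, 0.0000], ω = ẑ
J2: z=[0.6691, 0.7431, 0.0000] o=[0.5797, -0.5219, 0.2000] → [0.5356, -0.4822, 1.1347, 0.6691, 0.7431, 0.0000]
J3: z=[-0.6621, 0.5962, 0.4540] o=[0.3367, -0.3032, -0.4415] → [0.6011, 0.5985, 0.0908, -0.6621, 0.5962, 0.4540]
J4: z=[0.6120, 0.0807, 0.7867] o=[0.1120, -0.4454, -0.2521] → [-0.3830, -1.0670, 0.4073, 0.6120, 0.0807, 0.7867]
J5: z=[0.6120, 0.0807, 0.7867] o=[-0.0911, 0.0504, 0.2618] → [-0.0343, -0.5926, 0.0875, 0.6120, 0.0807, 0.7867]
V = J·q̇ = [-0.1369, -1.2655, 0.8118, 1.0089, 0.3108, 0.9940]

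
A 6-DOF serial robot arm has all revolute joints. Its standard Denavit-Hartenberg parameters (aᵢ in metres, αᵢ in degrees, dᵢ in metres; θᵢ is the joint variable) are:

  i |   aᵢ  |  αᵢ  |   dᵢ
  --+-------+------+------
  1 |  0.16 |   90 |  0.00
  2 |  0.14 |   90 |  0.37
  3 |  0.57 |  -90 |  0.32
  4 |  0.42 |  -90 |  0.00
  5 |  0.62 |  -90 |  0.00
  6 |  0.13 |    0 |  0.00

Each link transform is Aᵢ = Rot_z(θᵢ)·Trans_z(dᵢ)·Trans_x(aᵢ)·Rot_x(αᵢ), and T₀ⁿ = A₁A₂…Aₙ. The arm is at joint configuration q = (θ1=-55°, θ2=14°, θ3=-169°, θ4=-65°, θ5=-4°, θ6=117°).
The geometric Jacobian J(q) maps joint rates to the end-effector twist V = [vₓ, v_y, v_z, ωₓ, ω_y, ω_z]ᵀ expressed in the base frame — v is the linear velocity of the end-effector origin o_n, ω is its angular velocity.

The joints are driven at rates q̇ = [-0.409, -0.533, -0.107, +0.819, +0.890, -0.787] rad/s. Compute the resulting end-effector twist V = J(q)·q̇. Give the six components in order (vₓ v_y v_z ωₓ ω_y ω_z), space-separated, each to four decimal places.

o_n = [-0.2662, 0.0945, -1.3925]
J₁: ẑ×o_n = [-0.0945, -0.2662, 0.0000], ω = ẑ
J2: z=[-0.8192, -0.5736, 0.0000] o=[0.0918, -0.1311, 0.0000] → [0.7987, -1.1407, -0.3901, -0.8192, -0.5736, 0.0000]
J3: z=[0.1388, -0.1982, -0.9703] o=[-0.1334, -0.4546, 0.0339] → [0.8154, 0.3268, 0.0499, 0.1388, -0.1982, -0.9703]
J4: z=[0.9103, 0.4114, 0.0462] o=[-0.3113, -0.0109, -0.4120] → [-0.4082, 0.8947, 0.0774, 0.9103, 0.4114, 0.0462]
J5: z=[-0.4121, 0.8901, 0.1948] o=[-0.3277, 0.0716, -0.8235] → [-0.5109, -0.2225, -0.0642, -0.4121, 0.8901, 0.1948]
J6: z=[-0.9108, -0.3967, -0.1144] o=[-0.3125, 0.2109, -1.4275] → [-0.0272, 0.0265, 0.1243, -0.9108, -0.3967, -0.1144]
V = J·q̇ = [-1.2420, 1.1957, 0.1110, 1.5173, 1.7682, -0.0039]

-1.2420 1.1957 0.1110 1.5173 1.7682 -0.0039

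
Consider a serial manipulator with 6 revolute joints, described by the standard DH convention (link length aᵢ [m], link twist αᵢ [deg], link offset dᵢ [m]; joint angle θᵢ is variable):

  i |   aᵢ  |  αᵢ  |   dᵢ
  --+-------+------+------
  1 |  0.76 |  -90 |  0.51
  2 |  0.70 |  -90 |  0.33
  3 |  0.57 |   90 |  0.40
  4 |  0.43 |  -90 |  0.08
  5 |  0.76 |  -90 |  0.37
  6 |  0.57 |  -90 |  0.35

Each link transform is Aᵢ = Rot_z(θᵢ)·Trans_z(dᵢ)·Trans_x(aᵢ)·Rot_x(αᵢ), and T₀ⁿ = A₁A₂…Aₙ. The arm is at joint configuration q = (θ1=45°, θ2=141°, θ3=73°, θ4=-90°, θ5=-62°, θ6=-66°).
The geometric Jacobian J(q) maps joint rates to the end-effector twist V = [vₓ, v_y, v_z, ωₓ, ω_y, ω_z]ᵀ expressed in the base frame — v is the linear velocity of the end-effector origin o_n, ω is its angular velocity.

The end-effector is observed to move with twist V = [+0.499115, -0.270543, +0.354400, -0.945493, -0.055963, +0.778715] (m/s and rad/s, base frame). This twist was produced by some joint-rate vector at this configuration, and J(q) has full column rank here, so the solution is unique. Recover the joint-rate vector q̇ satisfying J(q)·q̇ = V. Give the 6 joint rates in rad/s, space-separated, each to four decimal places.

o_n = [0.4510, -0.7306, -1.3009]
J₁: ẑ×o_n = [0.7306, 0.4510, -0.0000], ω = ẑ
J2: z=[-0.7071, 0.7071, 0.0000] o=[0.5374, 0.5374, 0.5100] → [-1.2805, -1.2805, 0.9577, -0.7071, 0.7071, 0.0000]
J3: z=[-0.4450, -0.4450, 0.7771] o=[-0.0806, 0.3861, 0.0695] → [1.4776, -0.1967, 0.7335, -0.4450, -0.4450, 0.7771]
J4: z=[-0.7323, -0.3188, -0.6018] o=[0.0352, -0.2689, 0.2755] → [0.2247, -1.4045, 0.4706, -0.7323, -0.3188, -0.6018]
J5: z=[0.5155, -0.8369, -0.1840] o=[0.1680, -0.1031, -0.1069] → [0.8838, 0.5635, -0.0867, 0.5155, -0.8369, -0.1840]
J6: z=[0.7367, 0.5426, -0.4036] o=[0.0262, -0.4679, -0.8561] → [-0.3474, 0.1562, -0.4240, 0.7367, 0.5426, -0.4036]
q̇ = J⁺·V = [0.0030, -0.3510, 0.4110, 0.0070, -0.9190, -0.7220]

0.0030 -0.3510 0.4110 0.0070 -0.9190 -0.7220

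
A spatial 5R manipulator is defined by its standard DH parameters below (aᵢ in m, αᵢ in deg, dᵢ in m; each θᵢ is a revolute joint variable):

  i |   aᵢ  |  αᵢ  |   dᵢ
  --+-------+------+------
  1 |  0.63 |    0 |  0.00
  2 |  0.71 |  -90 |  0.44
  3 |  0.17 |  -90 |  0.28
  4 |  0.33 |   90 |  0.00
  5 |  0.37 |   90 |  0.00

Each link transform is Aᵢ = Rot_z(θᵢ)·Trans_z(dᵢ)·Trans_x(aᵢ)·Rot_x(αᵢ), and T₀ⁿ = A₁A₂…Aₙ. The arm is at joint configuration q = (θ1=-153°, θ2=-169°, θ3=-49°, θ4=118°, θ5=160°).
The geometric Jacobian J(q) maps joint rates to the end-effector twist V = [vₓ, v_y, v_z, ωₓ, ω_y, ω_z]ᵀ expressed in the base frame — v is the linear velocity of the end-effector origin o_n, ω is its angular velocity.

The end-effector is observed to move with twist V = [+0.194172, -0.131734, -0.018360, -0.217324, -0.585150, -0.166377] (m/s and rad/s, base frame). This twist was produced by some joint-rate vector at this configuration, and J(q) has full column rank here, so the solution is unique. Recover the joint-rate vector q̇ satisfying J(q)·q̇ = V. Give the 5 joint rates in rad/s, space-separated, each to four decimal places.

0.1870 -0.2480 -0.5550 -0.3320 -0.4850

o_n = [-0.0164, 0.5149, 0.4915]
J₁: ẑ×o_n = [-0.5149, -0.0164, 0.0000], ω = ẑ
J2: z=[0.0000, 0.0000, 1.0000] o=[-0.5613, -0.2860, 0.0000] → [-0.8009, 0.5449, 0.0000, 0.0000, 0.0000, 1.0000]
J3: z=[-0.6157, 0.7880, 0.0000] o=[-0.0018, 0.1511, 0.4400] → [0.0406, 0.0317, -0.2125, -0.6157, 0.7880, 0.0000]
J4: z=[0.5947, 0.4646, -0.6561] o=[-0.0863, 0.4404, 0.5683] → [0.0132, -0.0002, 0.0118, 0.5947, 0.4646, -0.6561]
J5: z=[0.7455, -0.0133, 0.6664] o=[0.0129, 0.1482, 0.4514] → [-0.2449, -0.0495, 0.2729, 0.7455, -0.0133, 0.6664]
q̇ = J⁺·V = [0.1870, -0.2480, -0.5550, -0.3320, -0.4850]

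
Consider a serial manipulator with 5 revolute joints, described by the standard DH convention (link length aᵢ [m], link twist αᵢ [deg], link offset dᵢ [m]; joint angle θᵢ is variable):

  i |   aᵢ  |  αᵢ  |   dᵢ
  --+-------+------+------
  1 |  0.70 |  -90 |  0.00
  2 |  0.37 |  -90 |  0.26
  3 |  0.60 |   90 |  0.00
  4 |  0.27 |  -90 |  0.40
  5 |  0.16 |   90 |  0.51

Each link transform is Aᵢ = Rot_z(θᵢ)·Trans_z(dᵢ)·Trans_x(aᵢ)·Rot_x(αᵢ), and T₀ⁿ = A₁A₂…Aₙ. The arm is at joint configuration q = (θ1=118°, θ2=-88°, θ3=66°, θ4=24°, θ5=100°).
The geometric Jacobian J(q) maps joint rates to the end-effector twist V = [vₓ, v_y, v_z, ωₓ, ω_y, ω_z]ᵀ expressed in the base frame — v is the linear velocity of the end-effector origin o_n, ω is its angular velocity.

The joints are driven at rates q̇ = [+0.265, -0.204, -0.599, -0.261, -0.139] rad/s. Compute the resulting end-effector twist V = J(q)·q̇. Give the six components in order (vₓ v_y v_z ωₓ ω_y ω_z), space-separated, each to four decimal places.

o_n = [-0.4287, 1.2369, 0.8209]
J₁: ẑ×o_n = [-1.2369, -0.4287, 0.0000], ω = ẑ
J2: z=[-0.8829, -0.4695, 0.0000] o=[-0.3286, 0.6181, 0.0000] → [-0.3854, 0.7248, -0.5934, -0.8829, -0.4695, 0.0000]
J3: z=[-0.4692, 0.8824, -0.0349] o=[-0.5643, 0.5074, 0.3698] → [0.4236, 0.2069, -0.4619, -0.4692, 0.8824, -0.0349]
J4: z=[-0.3741, -0.1628, 0.9130] o=[-0.0843, 0.7723, 0.6137] → [-0.4580, -0.2369, -0.2299, -0.3741, -0.1628, 0.9130]
J5: z=[-0.7540, 0.6266, -0.1972] o=[-0.0881, 0.9129, 1.0753] → [-0.0955, -0.1246, -0.0309, -0.7540, 0.6266, -0.1972]
V = J·q̇ = [-0.3701, -0.3063, 0.4620, 0.6636, -0.4774, 0.0750]

-0.3701 -0.3063 0.4620 0.6636 -0.4774 0.0750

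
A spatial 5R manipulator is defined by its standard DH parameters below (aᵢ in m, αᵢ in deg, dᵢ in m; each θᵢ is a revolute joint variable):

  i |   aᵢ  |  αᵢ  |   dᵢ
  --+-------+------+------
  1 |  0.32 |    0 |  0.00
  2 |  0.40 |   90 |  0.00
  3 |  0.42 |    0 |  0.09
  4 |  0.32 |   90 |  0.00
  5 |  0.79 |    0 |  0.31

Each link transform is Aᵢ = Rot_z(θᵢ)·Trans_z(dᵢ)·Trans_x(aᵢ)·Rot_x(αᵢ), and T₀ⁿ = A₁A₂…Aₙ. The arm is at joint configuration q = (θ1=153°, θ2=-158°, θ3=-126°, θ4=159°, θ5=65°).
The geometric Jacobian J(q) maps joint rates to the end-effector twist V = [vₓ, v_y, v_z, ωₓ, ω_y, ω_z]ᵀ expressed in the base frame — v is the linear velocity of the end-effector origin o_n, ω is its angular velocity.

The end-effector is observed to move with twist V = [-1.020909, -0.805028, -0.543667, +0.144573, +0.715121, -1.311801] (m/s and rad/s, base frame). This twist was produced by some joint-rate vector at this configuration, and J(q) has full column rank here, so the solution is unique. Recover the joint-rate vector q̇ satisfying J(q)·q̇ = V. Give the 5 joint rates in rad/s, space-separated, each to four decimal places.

-0.6450 -0.5410 -0.1410 -0.5840 0.1500

o_n = [0.5117, -0.7335, -0.2437]
J₁: ẑ×o_n = [0.7335, 0.5117, -0.0000], ω = ẑ
J2: z=[0.0000, 0.0000, 1.0000] o=[-0.2851, 0.1453, 0.0000] → [0.8788, 0.7968, -0.0000, 0.0000, 0.0000, 1.0000]
J3: z=[-0.0872, -0.9962, 0.0000] o=[0.1134, 0.1104, 0.0000] → [0.2427, -0.0212, 0.4703, -0.0872, -0.9962, 0.0000]
J4: z=[-0.0872, -0.9962, 0.0000] o=[-0.1404, 0.0423, -0.3398] → [-0.0958, 0.0084, 0.7172, -0.0872, -0.9962, 0.0000]
J5: z=[0.5426, -0.0475, -0.8387] o=[0.1269, 0.0189, -0.1655] → [-0.6273, -0.2803, -0.3900, 0.5426, -0.0475, -0.8387]
q̇ = J⁺·V = [-0.6450, -0.5410, -0.1410, -0.5840, 0.1500]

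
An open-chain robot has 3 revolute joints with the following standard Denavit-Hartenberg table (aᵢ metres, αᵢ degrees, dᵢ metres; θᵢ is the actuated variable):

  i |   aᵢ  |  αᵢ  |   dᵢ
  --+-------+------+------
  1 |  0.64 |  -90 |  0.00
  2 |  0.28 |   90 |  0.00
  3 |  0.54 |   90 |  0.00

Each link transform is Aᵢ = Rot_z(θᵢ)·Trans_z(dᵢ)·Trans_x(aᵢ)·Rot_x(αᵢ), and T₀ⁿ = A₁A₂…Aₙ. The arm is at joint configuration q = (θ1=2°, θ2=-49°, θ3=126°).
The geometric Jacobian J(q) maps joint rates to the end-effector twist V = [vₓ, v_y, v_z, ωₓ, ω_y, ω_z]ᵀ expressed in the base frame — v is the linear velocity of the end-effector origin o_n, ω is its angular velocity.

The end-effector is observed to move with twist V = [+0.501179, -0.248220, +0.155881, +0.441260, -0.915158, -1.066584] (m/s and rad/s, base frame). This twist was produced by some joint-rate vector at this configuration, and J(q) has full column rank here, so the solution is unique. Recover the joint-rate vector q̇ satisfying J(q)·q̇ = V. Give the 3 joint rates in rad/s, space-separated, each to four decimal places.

o_n = [0.5998, 0.4581, -0.0282]
J₁: ẑ×o_n = [-0.4581, 0.5998, 0.0000], ω = ẑ
J2: z=[-0.0349, 0.9994, 0.0000] o=[0.6396, 0.0223, 0.0000] → [-0.0282, -0.0010, 0.0245, -0.0349, 0.9994, 0.0000]
J3: z=[-0.7542, -0.0263, 0.6561] o=[0.8232, 0.0287, 0.2113] → [-0.2754, -0.3272, -0.3297, -0.7542, -0.0263, 0.6561]
q̇ = J⁺·V = [-0.7110, -0.9300, -0.5420]

-0.7110 -0.9300 -0.5420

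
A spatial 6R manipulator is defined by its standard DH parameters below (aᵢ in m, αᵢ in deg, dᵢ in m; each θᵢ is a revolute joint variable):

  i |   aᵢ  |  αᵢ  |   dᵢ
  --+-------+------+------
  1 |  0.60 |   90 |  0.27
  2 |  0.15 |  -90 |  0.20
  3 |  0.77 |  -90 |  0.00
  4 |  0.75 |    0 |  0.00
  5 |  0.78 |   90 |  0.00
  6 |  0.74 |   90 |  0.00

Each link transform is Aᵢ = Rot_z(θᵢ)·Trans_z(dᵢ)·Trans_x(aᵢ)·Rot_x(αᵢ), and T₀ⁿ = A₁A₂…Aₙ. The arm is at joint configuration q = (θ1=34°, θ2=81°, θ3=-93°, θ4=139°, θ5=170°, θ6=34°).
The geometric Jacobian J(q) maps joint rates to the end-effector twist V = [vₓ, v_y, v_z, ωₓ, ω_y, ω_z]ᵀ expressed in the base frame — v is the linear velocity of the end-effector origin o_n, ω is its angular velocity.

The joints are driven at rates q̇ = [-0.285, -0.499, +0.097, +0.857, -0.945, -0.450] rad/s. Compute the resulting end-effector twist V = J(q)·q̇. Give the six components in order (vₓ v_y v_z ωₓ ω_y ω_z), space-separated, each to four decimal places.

o_n = [0.8068, -1.0252, 0.8629]
J₁: ẑ×o_n = [1.0252, 0.8068, -0.0000], ω = ẑ
J2: z=[0.5592, -0.8290, 0.0000] o=[0.4974, 0.3355, 0.2700] → [-0.4915, -0.3315, -0.5044, 0.5592, -0.8290, 0.0000]
J3: z=[-0.8188, -0.5523, 0.1564] o=[0.6287, 0.1828, 0.4182] → [-0.0566, 0.3920, 1.0875, -0.8188, -0.5523, 0.1564]
J4: z=[0.1588, 0.0440, 0.9863] o=[1.0535, -0.4582, 0.3784] → [0.5806, -0.3202, -0.0792, 0.1588, 0.0440, 0.9863]
J5: z=[0.1588, 0.0440, 0.9863] o=[1.1441, 0.2848, 0.3306] → [1.3155, -0.4172, -0.1932, 0.1588, 0.0440, 0.9863]
J6: z=[-0.9440, 0.2994, 0.1386] o=[0.9186, -0.4586, 0.4001] → [0.2171, 0.4214, 0.5683, -0.9440, 0.2994, 0.1386]
V = J·q̇ = [-0.8957, -0.0963, 0.2161, 0.0524, 0.2215, -0.4190]

-0.8957 -0.0963 0.2161 0.0524 0.2215 -0.4190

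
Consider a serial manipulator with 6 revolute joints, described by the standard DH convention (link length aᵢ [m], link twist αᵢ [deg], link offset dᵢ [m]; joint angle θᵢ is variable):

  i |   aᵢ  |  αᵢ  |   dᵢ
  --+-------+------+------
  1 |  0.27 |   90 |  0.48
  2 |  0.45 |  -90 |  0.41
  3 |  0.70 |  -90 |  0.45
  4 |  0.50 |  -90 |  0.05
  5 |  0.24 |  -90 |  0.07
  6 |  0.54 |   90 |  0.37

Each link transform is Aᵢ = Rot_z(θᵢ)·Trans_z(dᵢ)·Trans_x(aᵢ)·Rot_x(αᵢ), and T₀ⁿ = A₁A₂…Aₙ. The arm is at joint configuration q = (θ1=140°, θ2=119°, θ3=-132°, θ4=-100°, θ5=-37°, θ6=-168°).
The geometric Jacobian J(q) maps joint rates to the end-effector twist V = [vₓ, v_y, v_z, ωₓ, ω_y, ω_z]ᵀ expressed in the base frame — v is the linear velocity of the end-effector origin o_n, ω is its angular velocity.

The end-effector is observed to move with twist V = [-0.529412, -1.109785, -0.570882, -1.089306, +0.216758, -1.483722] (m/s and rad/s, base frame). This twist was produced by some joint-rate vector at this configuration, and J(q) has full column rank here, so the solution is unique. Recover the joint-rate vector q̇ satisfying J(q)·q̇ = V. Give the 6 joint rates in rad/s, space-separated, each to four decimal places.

-0.8440 0.5040 -0.9330 -0.9310 -0.0120 0.6640

o_n = [0.7577, 0.3038, -0.3320]
J₁: ẑ×o_n = [-0.3038, 0.7577, 0.0000], ω = ẑ
J2: z=[0.6428, 0.7660, 0.0000] o=[-0.2068, 0.1736, 0.4800] → [-0.6221, 0.5220, -0.6551, 0.6428, 0.7660, 0.0000]
J3: z=[0.6700, -0.5622, -0.4848] o=[0.2238, 0.3474, 0.8736] → [0.6566, 0.5490, 0.2709, 0.6700, -0.5622, -0.4848]
J4: z=[0.7061, 0.2810, 0.6500] o=[0.6858, 0.6389, 0.2458] → [0.0554, 0.4547, -0.2568, 0.7061, 0.2810, 0.6500]
J5: z=[0.3420, 0.6684, -0.6605] o=[1.0311, 0.3086, 0.0903] → [-0.2855, 0.3251, 0.1811, 0.3420, 0.6684, -0.6605]
J6: z=[-0.1908, -0.6389, -0.7453] o=[1.2758, 0.2639, 0.0659] → [0.2840, 0.3103, -0.3387, -0.1908, -0.6389, -0.7453]
q̇ = J⁺·V = [-0.8440, 0.5040, -0.9330, -0.9310, -0.0120, 0.6640]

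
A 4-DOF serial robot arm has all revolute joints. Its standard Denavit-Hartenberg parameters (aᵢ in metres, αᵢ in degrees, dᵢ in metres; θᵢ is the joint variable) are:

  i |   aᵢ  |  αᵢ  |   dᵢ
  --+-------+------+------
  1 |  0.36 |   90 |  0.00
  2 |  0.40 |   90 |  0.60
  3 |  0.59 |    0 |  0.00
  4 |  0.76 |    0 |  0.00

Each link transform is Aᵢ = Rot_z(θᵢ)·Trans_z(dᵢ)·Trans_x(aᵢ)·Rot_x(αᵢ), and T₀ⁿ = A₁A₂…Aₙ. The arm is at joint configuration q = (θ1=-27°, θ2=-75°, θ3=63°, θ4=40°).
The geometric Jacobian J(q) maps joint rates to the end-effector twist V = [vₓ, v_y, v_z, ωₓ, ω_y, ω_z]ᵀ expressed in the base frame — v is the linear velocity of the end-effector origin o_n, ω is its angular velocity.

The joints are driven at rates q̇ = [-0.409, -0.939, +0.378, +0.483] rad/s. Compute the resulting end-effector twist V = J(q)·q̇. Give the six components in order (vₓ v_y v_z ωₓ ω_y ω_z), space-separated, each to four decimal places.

-1.3444 0.5123 0.6870 -0.3147 1.2142 -0.6318

o_n = [-0.4119, -1.8846, -0.4800]
J₁: ẑ×o_n = [1.8846, -0.4119, 0.0000], ω = ẑ
J2: z=[-0.4540, -0.8910, 0.0000] o=[0.3208, -0.1634, 0.0000] → [0.4276, -0.2179, 0.1286, -0.4540, -0.8910, 0.0000]
J3: z=[-0.8606, 0.4385, -0.2588] o=[0.1406, -0.7450, -0.3864] → [-0.3360, 0.0625, 1.2231, -0.8606, 0.4385, -0.2588]
J4: z=[-0.8606, 0.4385, -0.2588] o=[-0.0363, -1.2449, -0.6451] → [-0.0932, 0.2393, 0.7153, -0.8606, 0.4385, -0.2588]
V = J·q̇ = [-1.3444, 0.5123, 0.6870, -0.3147, 1.2142, -0.6318]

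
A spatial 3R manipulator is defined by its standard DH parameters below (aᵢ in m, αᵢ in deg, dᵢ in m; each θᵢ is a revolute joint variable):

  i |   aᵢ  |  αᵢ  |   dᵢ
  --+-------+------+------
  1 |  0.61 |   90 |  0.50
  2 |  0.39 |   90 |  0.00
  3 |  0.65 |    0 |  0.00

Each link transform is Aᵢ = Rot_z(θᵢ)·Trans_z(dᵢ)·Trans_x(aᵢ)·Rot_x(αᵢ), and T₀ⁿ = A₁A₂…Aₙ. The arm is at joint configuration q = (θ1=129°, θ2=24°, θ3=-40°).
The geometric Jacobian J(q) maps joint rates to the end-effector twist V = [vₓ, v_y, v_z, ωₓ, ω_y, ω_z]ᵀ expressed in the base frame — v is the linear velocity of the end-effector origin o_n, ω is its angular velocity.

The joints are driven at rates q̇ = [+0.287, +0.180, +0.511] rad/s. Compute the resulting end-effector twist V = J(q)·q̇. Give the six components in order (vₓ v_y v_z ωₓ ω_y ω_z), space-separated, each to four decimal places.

o_n = [-1.2191, 0.8415, 0.8612]
J₁: ẑ×o_n = [-0.8415, -1.2191, 0.0000], ω = ẑ
J2: z=[0.7771, 0.6293, 0.0000] o=[-0.3839, 0.4741, 0.5000] → [0.2273, -0.2807, 0.8112, 0.7771, 0.6293, 0.0000]
J3: z=[-0.2560, 0.3161, -0.9135] o=[-0.6081, 0.7509, 0.6586] → [0.1468, 0.6100, 0.1699, -0.2560, 0.3161, -0.9135]
V = J·q̇ = [-0.1256, -0.0887, 0.2328, 0.0091, 0.2748, -0.1798]

-0.1256 -0.0887 0.2328 0.0091 0.2748 -0.1798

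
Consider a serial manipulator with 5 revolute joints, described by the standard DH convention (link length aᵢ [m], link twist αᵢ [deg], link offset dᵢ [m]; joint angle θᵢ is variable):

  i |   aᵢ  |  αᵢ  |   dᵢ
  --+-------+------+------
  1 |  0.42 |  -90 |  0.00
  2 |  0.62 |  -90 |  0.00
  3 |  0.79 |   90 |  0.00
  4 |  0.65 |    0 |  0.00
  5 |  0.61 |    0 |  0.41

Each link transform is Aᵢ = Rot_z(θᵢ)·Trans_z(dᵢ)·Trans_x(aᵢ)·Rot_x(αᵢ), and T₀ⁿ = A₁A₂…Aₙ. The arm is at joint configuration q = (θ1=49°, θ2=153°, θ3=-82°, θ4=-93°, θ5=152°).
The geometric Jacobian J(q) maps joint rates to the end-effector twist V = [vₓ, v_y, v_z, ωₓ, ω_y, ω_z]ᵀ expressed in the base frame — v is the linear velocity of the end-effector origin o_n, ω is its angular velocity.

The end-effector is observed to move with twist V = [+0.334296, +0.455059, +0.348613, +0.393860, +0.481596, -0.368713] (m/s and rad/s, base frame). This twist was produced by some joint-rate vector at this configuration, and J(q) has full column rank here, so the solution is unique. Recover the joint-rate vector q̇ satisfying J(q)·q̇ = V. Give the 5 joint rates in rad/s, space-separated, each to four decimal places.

-0.0840 -0.0410 -0.5360 0.6520 -0.2230

o_n = [-0.7419, 0.8489, -0.2772]
J₁: ẑ×o_n = [-0.8489, -0.7419, 0.0000], ω = ẑ
J2: z=[-0.7547, 0.6561, 0.0000] o=[0.2755, 0.3170, 0.0000] → [-0.1819, -0.2092, 0.2661, -0.7547, 0.6561, 0.0000]
J3: z=[-0.2978, -0.3426, 0.8910] o=[-0.0869, -0.0999, -0.2815] → [-0.8468, -0.5823, -0.5070, -0.2978, -0.3426, 0.8910]
J4: z=[0.4738, 0.7572, 0.4496] o=[-0.7416, 0.3394, -0.3314] → [-0.1881, -0.0258, 0.2416, 0.4738, 0.7572, 0.4496]
J5: z=[0.4738, 0.7572, 0.4496] o=[-0.5200, 0.5429, -0.9076] → [0.3397, -0.3984, 0.3130, 0.4738, 0.7572, 0.4496]
q̇ = J⁺·V = [-0.0840, -0.0410, -0.5360, 0.6520, -0.2230]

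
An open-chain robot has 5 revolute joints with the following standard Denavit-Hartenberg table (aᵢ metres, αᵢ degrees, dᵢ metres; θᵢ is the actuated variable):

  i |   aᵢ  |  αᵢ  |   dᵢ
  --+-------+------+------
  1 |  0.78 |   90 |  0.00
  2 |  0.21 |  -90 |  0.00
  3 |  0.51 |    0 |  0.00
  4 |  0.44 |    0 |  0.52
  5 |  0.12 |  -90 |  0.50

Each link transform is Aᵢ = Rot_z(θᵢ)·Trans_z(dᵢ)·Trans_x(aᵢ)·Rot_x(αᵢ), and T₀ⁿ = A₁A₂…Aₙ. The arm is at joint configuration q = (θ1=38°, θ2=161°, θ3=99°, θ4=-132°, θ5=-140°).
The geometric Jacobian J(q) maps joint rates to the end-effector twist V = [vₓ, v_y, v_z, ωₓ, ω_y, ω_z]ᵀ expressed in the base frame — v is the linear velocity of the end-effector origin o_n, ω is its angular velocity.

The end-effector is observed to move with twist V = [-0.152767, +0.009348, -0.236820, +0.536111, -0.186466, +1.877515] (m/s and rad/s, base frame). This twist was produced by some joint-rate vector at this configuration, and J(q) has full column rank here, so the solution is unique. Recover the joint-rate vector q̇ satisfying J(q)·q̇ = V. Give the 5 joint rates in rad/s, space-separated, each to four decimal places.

o_n = [-0.0838, 0.2511, -0.8407]
J₁: ẑ×o_n = [-0.2511, -0.0838, 0.0000], ω = ẑ
J2: z=[0.6157, -0.7880, 0.0000] o=[0.6146, 0.4802, 0.0000] → [0.6625, 0.5176, -0.6915, 0.6157, -0.7880, 0.0000]
J3: z=[-0.2566, -0.2004, -0.9455] o=[0.4582, 0.3580, 0.0684] → [0.0811, 0.2793, -0.0812, -0.2566, -0.2004, -0.9455]
J4: z=[-0.2566, -0.2004, -0.9455] o=[0.2075, 0.8014, 0.0424] → [-0.3433, 0.0489, 0.0828, -0.2566, -0.2004, -0.9455]
J5: z=[-0.2566, -0.2004, -0.9455] o=[-0.0533, 0.2935, -0.3291] → [0.0624, -0.1024, 0.0048, -0.2566, -0.2004, -0.9455]
q̇ = J⁺·V = [0.9840, 0.4770, -0.8040, 0.3640, -0.5050]

0.9840 0.4770 -0.8040 0.3640 -0.5050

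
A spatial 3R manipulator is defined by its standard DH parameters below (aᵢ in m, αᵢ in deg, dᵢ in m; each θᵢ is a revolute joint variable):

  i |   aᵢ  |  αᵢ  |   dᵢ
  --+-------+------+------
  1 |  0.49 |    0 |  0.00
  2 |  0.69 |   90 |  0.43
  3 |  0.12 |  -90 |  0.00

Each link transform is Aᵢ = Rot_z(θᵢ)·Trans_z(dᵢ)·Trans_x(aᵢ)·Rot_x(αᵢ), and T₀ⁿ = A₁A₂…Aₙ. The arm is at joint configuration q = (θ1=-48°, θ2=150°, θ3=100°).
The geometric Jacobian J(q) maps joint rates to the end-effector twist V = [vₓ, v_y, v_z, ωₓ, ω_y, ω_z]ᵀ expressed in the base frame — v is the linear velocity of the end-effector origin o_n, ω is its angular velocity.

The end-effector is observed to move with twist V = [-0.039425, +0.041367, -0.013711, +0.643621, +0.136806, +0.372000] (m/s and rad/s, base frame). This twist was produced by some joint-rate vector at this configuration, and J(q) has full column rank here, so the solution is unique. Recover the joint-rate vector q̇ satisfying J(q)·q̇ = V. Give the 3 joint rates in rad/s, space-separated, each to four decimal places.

0.5160 -0.1440 0.6580

o_n = [0.1887, 0.2904, 0.5482]
J₁: ẑ×o_n = [-0.2904, 0.1887, 0.0000], ω = ẑ
J2: z=[0.0000, 0.0000, 1.0000] o=[0.3279, -0.3641, 0.0000] → [-0.6545, -0.1391, 0.0000, 0.0000, 0.0000, 1.0000]
J3: z=[0.9781, 0.2079, 0.0000] o=[0.1844, 0.3108, 0.4300] → [0.0246, -0.1156, -0.0208, 0.9781, 0.2079, 0.0000]
q̇ = J⁺·V = [0.5160, -0.1440, 0.6580]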